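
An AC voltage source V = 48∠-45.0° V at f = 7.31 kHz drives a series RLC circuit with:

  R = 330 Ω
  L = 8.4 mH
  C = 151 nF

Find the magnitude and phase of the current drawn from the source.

Step 1 — Angular frequency: ω = 2π·f = 2π·7310 = 4.593e+04 rad/s.
Step 2 — Component impedances:
  R: Z = R = 330 Ω
  L: Z = jωL = j·4.593e+04·0.0084 = 0 + j385.8 Ω
  C: Z = 1/(jωC) = -j/(ω·C) = 0 - j144.2 Ω
Step 3 — Series combination: Z_total = R + L + C = 330 + j241.6 Ω = 409∠36.2° Ω.
Step 4 — Source phasor: V = 48∠-45.0° V = 33.94 - j33.94 V.
Step 5 — Ohm's law: I = V / Z_total = (33.94 - j33.94) / (330 + j241.6) = 0.01793 - j0.116 A.
Step 6 — Convert to polar: |I| = 0.1174 A, ∠I = -81.2°.

I = 0.1174∠-81.2° A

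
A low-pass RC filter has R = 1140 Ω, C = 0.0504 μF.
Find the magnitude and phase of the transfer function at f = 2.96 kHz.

Step 1 — Angular frequency: ω = 2π·2960 = 1.86e+04 rad/s.
Step 2 — Transfer function: H(jω) = 1/(1 + jωRC).
Step 3 — Denominator: 1 + jωRC = 1 + j·1.86e+04·1140·5.04e-08 = 1 + j1.069.
Step 4 — H = 0.4669 - j0.4989.
Step 5 — Magnitude: |H| = 0.6833 (-3.3 dB); phase: φ = -46.9°.

|H| = 0.6833 (-3.3 dB), φ = -46.9°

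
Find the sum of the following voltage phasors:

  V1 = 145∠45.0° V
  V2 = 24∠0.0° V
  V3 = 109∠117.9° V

Step 1 — Convert each phasor to rectangular form:
  V1 = 145·(cos(45.0°) + j·sin(45.0°)) = 102.5 + j102.5 V
  V2 = 24·(cos(0.0°) + j·sin(0.0°)) = 24 V
  V3 = 109·(cos(117.9°) + j·sin(117.9°)) = -51 + j96.33 V
Step 2 — Sum components: V_total = 75.53 + j198.9 V.
Step 3 — Convert to polar: |V_total| = 212.7 V, ∠V_total = 69.2°.

V_total = 212.7∠69.2° V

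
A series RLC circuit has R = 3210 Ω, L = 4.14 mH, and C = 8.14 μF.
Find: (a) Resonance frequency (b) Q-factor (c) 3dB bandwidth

Step 1 — Resonance condition Im(Z)=0 gives ω₀ = 1/√(LC).
Step 2 — ω₀ = 1/√(0.00414·8.14e-06) = 5447 rad/s.
Step 3 — f₀ = ω₀/(2π) = 867 Hz.
Step 4 — Series Q: Q = ω₀L/R = 5447·0.00414/3210 = 0.007026.
Step 5 — 3dB bandwidth: Δω = ω₀/Q = 7.754e+05 rad/s; BW = Δω/(2π) = 1.234e+05 Hz.

(a) f₀ = 867 Hz  (b) Q = 0.007026  (c) BW = 1.234e+05 Hz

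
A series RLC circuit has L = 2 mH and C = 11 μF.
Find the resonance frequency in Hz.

Step 1 — Resonance condition Im(Z)=0 gives ω₀ = 1/√(LC).
Step 2 — ω₀ = 1/√(0.002·1.1e-05) = 6742 rad/s.
Step 3 — f₀ = ω₀/(2π) = 1073 Hz.

f₀ = 1073 Hz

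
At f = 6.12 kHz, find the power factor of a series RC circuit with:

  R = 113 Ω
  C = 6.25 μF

Step 1 — Angular frequency: ω = 2π·f = 2π·6120 = 3.845e+04 rad/s.
Step 2 — Component impedances:
  R: Z = R = 113 Ω
  C: Z = 1/(jωC) = -j/(ω·C) = 0 - j4.161 Ω
Step 3 — Series combination: Z_total = R + C = 113 - j4.161 Ω = 113.1∠-2.1° Ω.
Step 4 — Power factor: PF = cos(φ) = Re(Z)/|Z| = 113/113.08 = 0.9993.
Step 5 — Type: Im(Z) = -4.161 ⇒ leading (phase φ = -2.1°).

PF = 0.9993 (leading, φ = -2.1°)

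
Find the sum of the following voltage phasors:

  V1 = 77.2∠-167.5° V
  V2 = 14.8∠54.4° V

Step 1 — Convert each phasor to rectangular form:
  V1 = 77.2·(cos(-167.5°) + j·sin(-167.5°)) = -75.37 - j16.71 V
  V2 = 14.8·(cos(54.4°) + j·sin(54.4°)) = 8.615 + j12.03 V
Step 2 — Sum components: V_total = -66.75 - j4.675 V.
Step 3 — Convert to polar: |V_total| = 66.92 V, ∠V_total = -176.0°.

V_total = 66.92∠-176.0° V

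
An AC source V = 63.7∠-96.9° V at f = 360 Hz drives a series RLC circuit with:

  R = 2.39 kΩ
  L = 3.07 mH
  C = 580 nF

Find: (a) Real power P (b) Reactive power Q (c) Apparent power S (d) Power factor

Step 1 — Angular frequency: ω = 2π·f = 2π·360 = 2262 rad/s.
Step 2 — Component impedances:
  R: Z = R = 2390 Ω
  L: Z = jωL = j·2262·0.00307 = 0 + j6.944 Ω
  C: Z = 1/(jωC) = -j/(ω·C) = 0 - j762.2 Ω
Step 3 — Series combination: Z_total = R + L + C = 2390 - j755.3 Ω = 2507∠-17.5° Ω.
Step 4 — Source phasor: V = 63.7∠-96.9° V = -7.653 - j63.24 V.
Step 5 — Current: I = V / Z = 0.004691 - j0.02498 A = 0.02541∠-79.4° A.
Step 6 — Complex power: S = V·I* = 1.544 - j0.4878 VA.
Step 7 — Real power: P = Re(S) = 1.544 W.
Step 8 — Reactive power: Q = Im(S) = -0.4878 VAR.
Step 9 — Apparent power: |S| = 1.619 VA.
Step 10 — Power factor: PF = P/|S| = 0.9535 (leading).

(a) P = 1.544 W  (b) Q = -0.4878 VAR  (c) S = 1.619 VA  (d) PF = 0.9535 (leading)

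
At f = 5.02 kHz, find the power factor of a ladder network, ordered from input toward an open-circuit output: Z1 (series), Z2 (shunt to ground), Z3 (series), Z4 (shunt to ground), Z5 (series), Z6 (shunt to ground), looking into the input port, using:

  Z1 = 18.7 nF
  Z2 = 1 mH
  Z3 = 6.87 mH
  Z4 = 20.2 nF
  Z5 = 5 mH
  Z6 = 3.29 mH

Step 1 — Angular frequency: ω = 2π·f = 2π·5020 = 3.154e+04 rad/s.
Step 2 — Component impedances:
  Z1: Z = 1/(jωC) = -j/(ω·C) = 0 - j1695 Ω
  Z2: Z = jωL = j·3.154e+04·0.001 = 0 + j31.54 Ω
  Z3: Z = jωL = j·3.154e+04·0.00687 = 0 + j216.7 Ω
  Z4: Z = 1/(jωC) = -j/(ω·C) = 0 - j1570 Ω
  Z5: Z = jωL = j·3.154e+04·0.005 = 0 + j157.7 Ω
  Z6: Z = jωL = j·3.154e+04·0.00329 = 0 + j103.8 Ω
Step 3 — Ladder network (open output): work backward from the far end, alternating series and parallel combinations. Z_in = 0 - j1666 Ω = 1666∠-90.0° Ω.
Step 4 — Power factor: PF = cos(φ) = Re(Z)/|Z| = 0/1666 = 0.
Step 5 — Type: Im(Z) = -1666 ⇒ leading (phase φ = -90.0°).

PF = 0 (leading, φ = -90.0°)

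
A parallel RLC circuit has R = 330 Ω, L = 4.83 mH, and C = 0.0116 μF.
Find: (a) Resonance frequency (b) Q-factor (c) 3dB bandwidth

Step 1 — Resonance: ω₀ = 1/√(LC) = 1/√(0.00483·1.16e-08) = 1.336e+05 rad/s.
Step 2 — f₀ = ω₀/(2π) = 2.126e+04 Hz.
Step 3 — Parallel Q: Q = R/(ω₀L) = 330/(1.336e+05·0.00483) = 0.5114.
Step 4 — Bandwidth: Δω = ω₀/Q = 2.612e+05 rad/s; BW = Δω/(2π) = 4.158e+04 Hz.

(a) f₀ = 2.126e+04 Hz  (b) Q = 0.5114  (c) BW = 4.158e+04 Hz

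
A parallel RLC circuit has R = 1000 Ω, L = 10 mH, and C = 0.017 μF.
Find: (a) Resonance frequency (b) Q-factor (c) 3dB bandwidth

Step 1 — Resonance: ω₀ = 1/√(LC) = 1/√(0.01·1.7e-08) = 7.67e+04 rad/s.
Step 2 — f₀ = ω₀/(2π) = 1.221e+04 Hz.
Step 3 — Parallel Q: Q = R/(ω₀L) = 1000/(7.67e+04·0.01) = 1.304.
Step 4 — Bandwidth: Δω = ω₀/Q = 5.882e+04 rad/s; BW = Δω/(2π) = 9362 Hz.

(a) f₀ = 1.221e+04 Hz  (b) Q = 1.304  (c) BW = 9362 Hz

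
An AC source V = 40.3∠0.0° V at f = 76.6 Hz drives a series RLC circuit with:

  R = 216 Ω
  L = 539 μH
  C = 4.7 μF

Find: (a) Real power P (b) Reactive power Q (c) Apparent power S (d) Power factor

Step 1 — Angular frequency: ω = 2π·f = 2π·76.6 = 481.3 rad/s.
Step 2 — Component impedances:
  R: Z = R = 216 Ω
  L: Z = jωL = j·481.3·0.000539 = 0 + j0.2594 Ω
  C: Z = 1/(jωC) = -j/(ω·C) = 0 - j442.1 Ω
Step 3 — Series combination: Z_total = R + L + C = 216 - j441.8 Ω = 491.8∠-63.9° Ω.
Step 4 — Source phasor: V = 40.3∠0.0° V = 40.3 V.
Step 5 — Current: I = V / Z = 0.03599 + j0.07362 A = 0.08195∠63.9° A.
Step 6 — Complex power: S = V·I* = 1.45 - j2.967 VA.
Step 7 — Real power: P = Re(S) = 1.45 W.
Step 8 — Reactive power: Q = Im(S) = -2.967 VAR.
Step 9 — Apparent power: |S| = 3.302 VA.
Step 10 — Power factor: PF = P/|S| = 0.4392 (leading).

(a) P = 1.45 W  (b) Q = -2.967 VAR  (c) S = 3.302 VA  (d) PF = 0.4392 (leading)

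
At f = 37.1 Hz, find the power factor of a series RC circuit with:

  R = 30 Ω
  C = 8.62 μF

Step 1 — Angular frequency: ω = 2π·f = 2π·37.1 = 233.1 rad/s.
Step 2 — Component impedances:
  R: Z = R = 30 Ω
  C: Z = 1/(jωC) = -j/(ω·C) = 0 - j497.7 Ω
Step 3 — Series combination: Z_total = R + C = 30 - j497.7 Ω = 498.6∠-86.6° Ω.
Step 4 — Power factor: PF = cos(φ) = Re(Z)/|Z| = 30/498.6 = 0.06017.
Step 5 — Type: Im(Z) = -497.7 ⇒ leading (phase φ = -86.6°).

PF = 0.06017 (leading, φ = -86.6°)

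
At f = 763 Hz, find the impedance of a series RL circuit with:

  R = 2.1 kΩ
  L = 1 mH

Step 1 — Angular frequency: ω = 2π·f = 2π·763 = 4794 rad/s.
Step 2 — Component impedances:
  R: Z = R = 2100 Ω
  L: Z = jωL = j·4794·0.001 = 0 + j4.794 Ω
Step 3 — Series combination: Z_total = R + L = 2100 + j4.794 Ω = 2100∠0.1° Ω.

Z = 2100 + j4.794 Ω = 2100∠0.1° Ω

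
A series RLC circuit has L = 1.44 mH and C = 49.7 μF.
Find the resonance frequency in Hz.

Step 1 — Resonance condition Im(Z)=0 gives ω₀ = 1/√(LC).
Step 2 — ω₀ = 1/√(0.00144·4.97e-05) = 3738 rad/s.
Step 3 — f₀ = ω₀/(2π) = 594.9 Hz.

f₀ = 594.9 Hz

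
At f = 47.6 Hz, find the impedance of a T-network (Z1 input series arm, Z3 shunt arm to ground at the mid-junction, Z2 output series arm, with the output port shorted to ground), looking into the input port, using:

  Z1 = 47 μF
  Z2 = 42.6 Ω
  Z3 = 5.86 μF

Step 1 — Angular frequency: ω = 2π·f = 2π·47.6 = 299.1 rad/s.
Step 2 — Component impedances:
  Z1: Z = 1/(jωC) = -j/(ω·C) = 0 - j71.14 Ω
  Z2: Z = R = 42.6 Ω
  Z3: Z = 1/(jωC) = -j/(ω·C) = 0 - j570.6 Ω
Step 3 — With the output port shorted to ground, the output series arm Z2 runs from the junction to ground; the shunt arm Z3 also runs from the junction to ground. They appear in parallel: Z3 || Z2 = 42.36 - j3.163 Ω.
Step 4 — Series with input arm Z1: Z_in = Z1 + (Z3 || Z2) = 42.36 - j74.3 Ω = 85.53∠-60.3° Ω.

Z = 42.36 - j74.3 Ω = 85.53∠-60.3° Ω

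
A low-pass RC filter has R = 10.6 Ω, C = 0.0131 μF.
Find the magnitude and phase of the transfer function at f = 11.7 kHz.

Step 1 — Angular frequency: ω = 2π·1.17e+04 = 7.351e+04 rad/s.
Step 2 — Transfer function: H(jω) = 1/(1 + jωRC).
Step 3 — Denominator: 1 + jωRC = 1 + j·7.351e+04·10.6·1.31e-08 = 1 + j0.01021.
Step 4 — H = 0.9999 - j0.01021.
Step 5 — Magnitude: |H| = 0.9999 (-0.0 dB); phase: φ = -0.6°.

|H| = 0.9999 (-0.0 dB), φ = -0.6°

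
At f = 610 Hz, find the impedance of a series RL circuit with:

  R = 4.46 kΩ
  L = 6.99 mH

Step 1 — Angular frequency: ω = 2π·f = 2π·610 = 3833 rad/s.
Step 2 — Component impedances:
  R: Z = R = 4460 Ω
  L: Z = jωL = j·3833·0.00699 = 0 + j26.79 Ω
Step 3 — Series combination: Z_total = R + L = 4460 + j26.79 Ω = 4460∠0.3° Ω.

Z = 4460 + j26.79 Ω = 4460∠0.3° Ω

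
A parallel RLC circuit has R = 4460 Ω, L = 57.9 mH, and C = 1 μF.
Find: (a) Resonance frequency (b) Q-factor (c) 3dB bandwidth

Step 1 — Resonance: ω₀ = 1/√(LC) = 1/√(0.0579·1e-06) = 4156 rad/s.
Step 2 — f₀ = ω₀/(2π) = 661.4 Hz.
Step 3 — Parallel Q: Q = R/(ω₀L) = 4460/(4156·0.0579) = 18.54.
Step 4 — Bandwidth: Δω = ω₀/Q = 224.2 rad/s; BW = Δω/(2π) = 35.68 Hz.

(a) f₀ = 661.4 Hz  (b) Q = 18.54  (c) BW = 35.68 Hz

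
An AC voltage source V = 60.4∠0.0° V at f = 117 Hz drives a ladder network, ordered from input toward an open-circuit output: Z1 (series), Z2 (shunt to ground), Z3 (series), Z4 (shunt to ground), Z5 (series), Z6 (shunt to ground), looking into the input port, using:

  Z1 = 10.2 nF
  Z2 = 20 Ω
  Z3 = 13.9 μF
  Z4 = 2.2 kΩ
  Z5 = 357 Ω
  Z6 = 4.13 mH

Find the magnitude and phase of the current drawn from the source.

Step 1 — Angular frequency: ω = 2π·f = 2π·117 = 735.1 rad/s.
Step 2 — Component impedances:
  Z1: Z = 1/(jωC) = -j/(ω·C) = 0 - j1.334e+05 Ω
  Z2: Z = R = 20 Ω
  Z3: Z = 1/(jωC) = -j/(ω·C) = 0 - j97.86 Ω
  Z4: Z = R = 2200 Ω
  Z5: Z = R = 357 Ω
  Z6: Z = jωL = j·735.1·0.00413 = 0 + j3.036 Ω
Step 3 — Ladder network (open output): work backward from the far end, alternating series and parallel combinations. Z_in = 18.87 - j1.334e+05 Ω = 1.334e+05∠-90.0° Ω.
Step 4 — Source phasor: V = 60.4∠0.0° V = 60.4 V.
Step 5 — Ohm's law: I = V / Z_total = (60.4) / (18.87 - j1.334e+05) = 6.409e-08 + j0.0004529 A.
Step 6 — Convert to polar: |I| = 0.0004529 A, ∠I = 90.0°.

I = 0.0004529∠90.0° A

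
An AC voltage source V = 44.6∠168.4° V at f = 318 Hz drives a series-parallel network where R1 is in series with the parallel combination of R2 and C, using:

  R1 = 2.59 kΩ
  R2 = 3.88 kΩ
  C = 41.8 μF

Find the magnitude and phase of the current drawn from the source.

Step 1 — Angular frequency: ω = 2π·f = 2π·318 = 1998 rad/s.
Step 2 — Component impedances:
  R1: Z = R = 2590 Ω
  R2: Z = R = 3880 Ω
  C: Z = 1/(jωC) = -j/(ω·C) = 0 - j11.97 Ω
Step 3 — Parallel branch: R2 || C = 1/(1/R2 + 1/C) = 0.03695 - j11.97 Ω.
Step 4 — Series with R1: Z_total = R1 + (R2 || C) = 2590 - j11.97 Ω = 2590∠-0.3° Ω.
Step 5 — Source phasor: V = 44.6∠168.4° V = -43.69 + j8.968 V.
Step 6 — Ohm's law: I = V / Z_total = (-43.69 + j8.968) / (2590 - j11.97) = -0.01688 + j0.003384 A.
Step 7 — Convert to polar: |I| = 0.01722 A, ∠I = 168.7°.

I = 0.01722∠168.7° A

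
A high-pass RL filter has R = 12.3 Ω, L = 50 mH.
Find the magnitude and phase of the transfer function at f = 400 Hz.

Step 1 — Angular frequency: ω = 2π·400 = 2513 rad/s.
Step 2 — Transfer function: H(jω) = jωL/(R + jωL).
Step 3 — Numerator jωL = j·125.7; denominator R + jωL = 12.3 + j125.7.
Step 4 — H = 0.9905 + j0.09695.
Step 5 — Magnitude: |H| = 0.9952 (-0.0 dB); phase: φ = 5.6°.

|H| = 0.9952 (-0.0 dB), φ = 5.6°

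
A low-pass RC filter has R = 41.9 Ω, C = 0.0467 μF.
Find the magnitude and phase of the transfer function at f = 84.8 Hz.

Step 1 — Angular frequency: ω = 2π·84.8 = 532.8 rad/s.
Step 2 — Transfer function: H(jω) = 1/(1 + jωRC).
Step 3 — Denominator: 1 + jωRC = 1 + j·532.8·41.9·4.67e-08 = 1 + j0.001043.
Step 4 — H = 1 - j0.001043.
Step 5 — Magnitude: |H| = 1 (-0.0 dB); phase: φ = -0.1°.

|H| = 1 (-0.0 dB), φ = -0.1°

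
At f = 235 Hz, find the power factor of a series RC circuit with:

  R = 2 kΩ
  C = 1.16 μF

Step 1 — Angular frequency: ω = 2π·f = 2π·235 = 1477 rad/s.
Step 2 — Component impedances:
  R: Z = R = 2000 Ω
  C: Z = 1/(jωC) = -j/(ω·C) = 0 - j583.8 Ω
Step 3 — Series combination: Z_total = R + C = 2000 - j583.8 Ω = 2083∠-16.3° Ω.
Step 4 — Power factor: PF = cos(φ) = Re(Z)/|Z| = 2000/2083.5 = 0.9599.
Step 5 — Type: Im(Z) = -583.8 ⇒ leading (phase φ = -16.3°).

PF = 0.9599 (leading, φ = -16.3°)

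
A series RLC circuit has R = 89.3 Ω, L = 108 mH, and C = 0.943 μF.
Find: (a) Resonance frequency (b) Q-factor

Step 1 — Resonance condition Im(Z)=0 gives ω₀ = 1/√(LC).
Step 2 — ω₀ = 1/√(0.108·9.43e-07) = 3134 rad/s.
Step 3 — f₀ = ω₀/(2π) = 498.7 Hz.
Step 4 — Series Q: Q = ω₀L/R = 3134·0.108/89.3 = 3.79.

(a) f₀ = 498.7 Hz  (b) Q = 3.79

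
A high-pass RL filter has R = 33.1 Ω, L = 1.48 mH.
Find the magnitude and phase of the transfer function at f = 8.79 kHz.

Step 1 — Angular frequency: ω = 2π·8790 = 5.523e+04 rad/s.
Step 2 — Transfer function: H(jω) = jωL/(R + jωL).
Step 3 — Numerator jωL = j·81.74; denominator R + jωL = 33.1 + j81.74.
Step 4 — H = 0.8591 + j0.3479.
Step 5 — Magnitude: |H| = 0.9269 (-0.7 dB); phase: φ = 22.0°.

|H| = 0.9269 (-0.7 dB), φ = 22.0°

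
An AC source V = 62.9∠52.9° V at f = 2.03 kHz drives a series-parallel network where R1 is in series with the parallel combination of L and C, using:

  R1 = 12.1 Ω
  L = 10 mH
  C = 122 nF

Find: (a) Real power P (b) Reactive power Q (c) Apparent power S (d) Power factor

Step 1 — Angular frequency: ω = 2π·f = 2π·2030 = 1.275e+04 rad/s.
Step 2 — Component impedances:
  R1: Z = R = 12.1 Ω
  L: Z = jωL = j·1.275e+04·0.01 = 0 + j127.5 Ω
  C: Z = 1/(jωC) = -j/(ω·C) = 0 - j642.6 Ω
Step 3 — Parallel branch: L || C = 1/(1/L + 1/C) = 0 + j159.1 Ω.
Step 4 — Series with R1: Z_total = R1 + (L || C) = 12.1 + j159.1 Ω = 159.6∠85.7° Ω.
Step 5 — Source phasor: V = 62.9∠52.9° V = 37.94 + j50.17 V.
Step 6 — Current: I = V / Z = 0.3315 - j0.2132 A = 0.3941∠-32.8° A.
Step 7 — Complex power: S = V·I* = 1.88 + j24.72 VA.
Step 8 — Real power: P = Re(S) = 1.88 W.
Step 9 — Reactive power: Q = Im(S) = 24.72 VAR.
Step 10 — Apparent power: |S| = 24.79 VA.
Step 11 — Power factor: PF = P/|S| = 0.07582 (lagging).

(a) P = 1.88 W  (b) Q = 24.72 VAR  (c) S = 24.79 VA  (d) PF = 0.07582 (lagging)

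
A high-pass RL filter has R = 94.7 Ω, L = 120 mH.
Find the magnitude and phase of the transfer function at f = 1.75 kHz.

Step 1 — Angular frequency: ω = 2π·1750 = 1.1e+04 rad/s.
Step 2 — Transfer function: H(jω) = jωL/(R + jωL).
Step 3 — Numerator jωL = j·1319; denominator R + jωL = 94.7 + j1319.
Step 4 — H = 0.9949 + j0.0714.
Step 5 — Magnitude: |H| = 0.9974 (-0.0 dB); phase: φ = 4.1°.

|H| = 0.9974 (-0.0 dB), φ = 4.1°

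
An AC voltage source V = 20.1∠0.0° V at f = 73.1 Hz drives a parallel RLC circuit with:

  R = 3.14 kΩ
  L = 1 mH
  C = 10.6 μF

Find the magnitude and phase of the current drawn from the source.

Step 1 — Angular frequency: ω = 2π·f = 2π·73.1 = 459.3 rad/s.
Step 2 — Component impedances:
  R: Z = R = 3140 Ω
  L: Z = jωL = j·459.3·0.001 = 0 + j0.4593 Ω
  C: Z = 1/(jωC) = -j/(ω·C) = 0 - j205.4 Ω
Step 3 — Parallel combination: 1/Z_total = 1/R + 1/L + 1/C; Z_total = 6.749e-05 + j0.4603 Ω = 0.4603∠90.0° Ω.
Step 4 — Source phasor: V = 20.1∠0.0° V = 20.1 V.
Step 5 — Ohm's law: I = V / Z_total = (20.1) / (6.749e-05 + j0.4603) = 0.006401 - j43.66 A.
Step 6 — Convert to polar: |I| = 43.66 A, ∠I = -90.0°.

I = 43.66∠-90.0° A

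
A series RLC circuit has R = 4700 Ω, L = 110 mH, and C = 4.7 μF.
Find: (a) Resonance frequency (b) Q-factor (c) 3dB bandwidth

Step 1 — Resonance: ω₀ = 1/√(LC) = 1/√(0.11·4.7e-06) = 1391 rad/s.
Step 2 — f₀ = ω₀/(2π) = 221.3 Hz.
Step 3 — Series Q: Q = ω₀L/R = 1391·0.11/4700 = 0.03255.
Step 4 — Bandwidth: Δω = ω₀/Q = 4.273e+04 rad/s; BW = Δω/(2π) = 6800 Hz.

(a) f₀ = 221.3 Hz  (b) Q = 0.03255  (c) BW = 6800 Hz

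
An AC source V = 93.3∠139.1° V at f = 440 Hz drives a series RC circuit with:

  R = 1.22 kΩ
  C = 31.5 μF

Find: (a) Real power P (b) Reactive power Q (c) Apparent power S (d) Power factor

Step 1 — Angular frequency: ω = 2π·f = 2π·440 = 2765 rad/s.
Step 2 — Component impedances:
  R: Z = R = 1220 Ω
  C: Z = 1/(jωC) = -j/(ω·C) = 0 - j11.48 Ω
Step 3 — Series combination: Z_total = R + C = 1220 - j11.48 Ω = 1220∠-0.5° Ω.
Step 4 — Source phasor: V = 93.3∠139.1° V = -70.52 + j61.09 V.
Step 5 — Current: I = V / Z = -0.05827 + j0.04952 A = 0.07647∠139.6° A.
Step 6 — Complex power: S = V·I* = 7.135 - j0.06715 VA.
Step 7 — Real power: P = Re(S) = 7.135 W.
Step 8 — Reactive power: Q = Im(S) = -0.06715 VAR.
Step 9 — Apparent power: |S| = 7.135 VA.
Step 10 — Power factor: PF = P/|S| = 1 (leading).

(a) P = 7.135 W  (b) Q = -0.06715 VAR  (c) S = 7.135 VA  (d) PF = 1 (leading)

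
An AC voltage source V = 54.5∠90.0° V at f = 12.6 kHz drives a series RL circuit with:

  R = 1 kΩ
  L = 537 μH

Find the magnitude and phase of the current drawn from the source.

Step 1 — Angular frequency: ω = 2π·f = 2π·1.26e+04 = 7.917e+04 rad/s.
Step 2 — Component impedances:
  R: Z = R = 1000 Ω
  L: Z = jωL = j·7.917e+04·0.000537 = 0 + j42.51 Ω
Step 3 — Series combination: Z_total = R + L = 1000 + j42.51 Ω = 1001∠2.4° Ω.
Step 4 — Source phasor: V = 54.5∠90.0° V = 0 + j54.5 V.
Step 5 — Ohm's law: I = V / Z_total = (0 + j54.5) / (1000 + j42.51) = 0.002313 + j0.0544 A.
Step 6 — Convert to polar: |I| = 0.05445 A, ∠I = 87.6°.

I = 0.05445∠87.6° A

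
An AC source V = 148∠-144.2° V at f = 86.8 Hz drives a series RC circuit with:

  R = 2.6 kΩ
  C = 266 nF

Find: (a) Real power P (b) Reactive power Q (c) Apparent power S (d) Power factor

Step 1 — Angular frequency: ω = 2π·f = 2π·86.8 = 545.4 rad/s.
Step 2 — Component impedances:
  R: Z = R = 2600 Ω
  C: Z = 1/(jωC) = -j/(ω·C) = 0 - j6893 Ω
Step 3 — Series combination: Z_total = R + C = 2600 - j6893 Ω = 7367∠-69.3° Ω.
Step 4 — Source phasor: V = 148∠-144.2° V = -120 - j86.57 V.
Step 5 — Current: I = V / Z = 0.005245 - j0.01939 A = 0.02009∠-74.9° A.
Step 6 — Complex power: S = V·I* = 1.049 - j2.782 VA.
Step 7 — Real power: P = Re(S) = 1.049 W.
Step 8 — Reactive power: Q = Im(S) = -2.782 VAR.
Step 9 — Apparent power: |S| = 2.973 VA.
Step 10 — Power factor: PF = P/|S| = 0.3529 (leading).

(a) P = 1.049 W  (b) Q = -2.782 VAR  (c) S = 2.973 VA  (d) PF = 0.3529 (leading)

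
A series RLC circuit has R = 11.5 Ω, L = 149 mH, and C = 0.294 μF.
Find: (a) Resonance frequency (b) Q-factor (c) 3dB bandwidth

Step 1 — Resonance condition Im(Z)=0 gives ω₀ = 1/√(LC).
Step 2 — ω₀ = 1/√(0.149·2.94e-07) = 4778 rad/s.
Step 3 — f₀ = ω₀/(2π) = 760.4 Hz.
Step 4 — Series Q: Q = ω₀L/R = 4778·0.149/11.5 = 61.9.
Step 5 — 3dB bandwidth: Δω = ω₀/Q = 77.18 rad/s; BW = Δω/(2π) = 12.28 Hz.

(a) f₀ = 760.4 Hz  (b) Q = 61.9  (c) BW = 12.28 Hz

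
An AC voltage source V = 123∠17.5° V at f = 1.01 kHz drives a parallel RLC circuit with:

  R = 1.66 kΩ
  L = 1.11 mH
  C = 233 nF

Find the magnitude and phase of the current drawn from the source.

Step 1 — Angular frequency: ω = 2π·f = 2π·1010 = 6346 rad/s.
Step 2 — Component impedances:
  R: Z = R = 1660 Ω
  L: Z = jωL = j·6346·0.00111 = 0 + j7.044 Ω
  C: Z = 1/(jωC) = -j/(ω·C) = 0 - j676.3 Ω
Step 3 — Parallel combination: 1/Z_total = 1/R + 1/L + 1/C; Z_total = 0.03052 + j7.118 Ω = 7.118∠89.8° Ω.
Step 4 — Source phasor: V = 123∠17.5° V = 117.3 + j36.99 V.
Step 5 — Ohm's law: I = V / Z_total = (117.3 + j36.99) / (0.03052 + j7.118) = 5.267 - j16.46 A.
Step 6 — Convert to polar: |I| = 17.28 A, ∠I = -72.3°.

I = 17.28∠-72.3° A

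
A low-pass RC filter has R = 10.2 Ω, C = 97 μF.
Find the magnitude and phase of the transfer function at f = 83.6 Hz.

Step 1 — Angular frequency: ω = 2π·83.6 = 525.3 rad/s.
Step 2 — Transfer function: H(jω) = 1/(1 + jωRC).
Step 3 — Denominator: 1 + jωRC = 1 + j·525.3·10.2·9.7e-05 = 1 + j0.5197.
Step 4 — H = 0.7873 - j0.4092.
Step 5 — Magnitude: |H| = 0.8873 (-1.0 dB); phase: φ = -27.5°.

|H| = 0.8873 (-1.0 dB), φ = -27.5°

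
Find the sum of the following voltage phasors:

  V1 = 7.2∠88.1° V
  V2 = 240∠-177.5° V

Step 1 — Convert each phasor to rectangular form:
  V1 = 7.2·(cos(88.1°) + j·sin(88.1°)) = 0.2387 + j7.196 V
  V2 = 240·(cos(-177.5°) + j·sin(-177.5°)) = -239.8 - j10.47 V
Step 2 — Sum components: V_total = -239.5 - j3.273 V.
Step 3 — Convert to polar: |V_total| = 239.6 V, ∠V_total = -179.2°.

V_total = 239.6∠-179.2° V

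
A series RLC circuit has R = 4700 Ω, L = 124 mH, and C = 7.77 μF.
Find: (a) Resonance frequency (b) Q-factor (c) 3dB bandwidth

Step 1 — Resonance condition Im(Z)=0 gives ω₀ = 1/√(LC).
Step 2 — ω₀ = 1/√(0.124·7.77e-06) = 1019 rad/s.
Step 3 — f₀ = ω₀/(2π) = 162.1 Hz.
Step 4 — Series Q: Q = ω₀L/R = 1019·0.124/4700 = 0.02688.
Step 5 — 3dB bandwidth: Δω = ω₀/Q = 3.79e+04 rad/s; BW = Δω/(2π) = 6032 Hz.

(a) f₀ = 162.1 Hz  (b) Q = 0.02688  (c) BW = 6032 Hz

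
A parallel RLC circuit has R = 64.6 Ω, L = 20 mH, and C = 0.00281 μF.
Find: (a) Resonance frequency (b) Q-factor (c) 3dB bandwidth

Step 1 — Resonance: ω₀ = 1/√(LC) = 1/√(0.02·2.81e-09) = 1.334e+05 rad/s.
Step 2 — f₀ = ω₀/(2π) = 2.123e+04 Hz.
Step 3 — Parallel Q: Q = R/(ω₀L) = 64.6/(1.334e+05·0.02) = 0.02421.
Step 4 — Bandwidth: Δω = ω₀/Q = 5.509e+06 rad/s; BW = Δω/(2π) = 8.768e+05 Hz.

(a) f₀ = 2.123e+04 Hz  (b) Q = 0.02421  (c) BW = 8.768e+05 Hz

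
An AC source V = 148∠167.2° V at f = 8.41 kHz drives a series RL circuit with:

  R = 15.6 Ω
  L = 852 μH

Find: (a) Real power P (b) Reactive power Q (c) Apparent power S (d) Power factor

Step 1 — Angular frequency: ω = 2π·f = 2π·8410 = 5.284e+04 rad/s.
Step 2 — Component impedances:
  R: Z = R = 15.6 Ω
  L: Z = jωL = j·5.284e+04·0.000852 = 0 + j45.02 Ω
Step 3 — Series combination: Z_total = R + L = 15.6 + j45.02 Ω = 47.65∠70.9° Ω.
Step 4 — Source phasor: V = 148∠167.2° V = -144.3 + j32.79 V.
Step 5 — Current: I = V / Z = -0.3415 + j3.087 A = 3.106∠96.3° A.
Step 6 — Complex power: S = V·I* = 150.5 + j434.4 VA.
Step 7 — Real power: P = Re(S) = 150.5 W.
Step 8 — Reactive power: Q = Im(S) = 434.4 VAR.
Step 9 — Apparent power: |S| = 459.7 VA.
Step 10 — Power factor: PF = P/|S| = 0.3274 (lagging).

(a) P = 150.5 W  (b) Q = 434.4 VAR  (c) S = 459.7 VA  (d) PF = 0.3274 (lagging)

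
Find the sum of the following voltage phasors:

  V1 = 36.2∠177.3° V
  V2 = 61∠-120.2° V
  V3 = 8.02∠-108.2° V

Step 1 — Convert each phasor to rectangular form:
  V1 = 36.2·(cos(177.3°) + j·sin(177.3°)) = -36.16 + j1.705 V
  V2 = 61·(cos(-120.2°) + j·sin(-120.2°)) = -30.68 - j52.72 V
  V3 = 8.02·(cos(-108.2°) + j·sin(-108.2°)) = -2.505 - j7.619 V
Step 2 — Sum components: V_total = -69.35 - j58.63 V.
Step 3 — Convert to polar: |V_total| = 90.81 V, ∠V_total = -139.8°.

V_total = 90.81∠-139.8° V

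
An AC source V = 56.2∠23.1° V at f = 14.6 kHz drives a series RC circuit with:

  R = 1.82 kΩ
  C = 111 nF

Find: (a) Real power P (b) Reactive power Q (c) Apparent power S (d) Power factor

Step 1 — Angular frequency: ω = 2π·f = 2π·1.46e+04 = 9.173e+04 rad/s.
Step 2 — Component impedances:
  R: Z = R = 1820 Ω
  C: Z = 1/(jωC) = -j/(ω·C) = 0 - j98.21 Ω
Step 3 — Series combination: Z_total = R + C = 1820 - j98.21 Ω = 1823∠-3.1° Ω.
Step 4 — Source phasor: V = 56.2∠23.1° V = 51.69 + j22.05 V.
Step 5 — Current: I = V / Z = 0.02767 + j0.01361 A = 0.03083∠26.2° A.
Step 6 — Complex power: S = V·I* = 1.73 - j0.09337 VA.
Step 7 — Real power: P = Re(S) = 1.73 W.
Step 8 — Reactive power: Q = Im(S) = -0.09337 VAR.
Step 9 — Apparent power: |S| = 1.733 VA.
Step 10 — Power factor: PF = P/|S| = 0.9985 (leading).

(a) P = 1.73 W  (b) Q = -0.09337 VAR  (c) S = 1.733 VA  (d) PF = 0.9985 (leading)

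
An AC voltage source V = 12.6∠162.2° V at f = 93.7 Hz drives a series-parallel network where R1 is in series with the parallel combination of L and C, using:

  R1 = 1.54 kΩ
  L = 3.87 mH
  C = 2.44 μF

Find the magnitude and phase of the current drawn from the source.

Step 1 — Angular frequency: ω = 2π·f = 2π·93.7 = 588.7 rad/s.
Step 2 — Component impedances:
  R1: Z = R = 1540 Ω
  L: Z = jωL = j·588.7·0.00387 = 0 + j2.278 Ω
  C: Z = 1/(jωC) = -j/(ω·C) = 0 - j696.1 Ω
Step 3 — Parallel branch: L || C = 1/(1/L + 1/C) = 0 + j2.286 Ω.
Step 4 — Series with R1: Z_total = R1 + (L || C) = 1540 + j2.286 Ω = 1540∠0.1° Ω.
Step 5 — Source phasor: V = 12.6∠162.2° V = -12 + j3.852 V.
Step 6 — Ohm's law: I = V / Z_total = (-12 + j3.852) / (1540 + j2.286) = -0.007786 + j0.002513 A.
Step 7 — Convert to polar: |I| = 0.008182 A, ∠I = 162.1°.

I = 0.008182∠162.1° A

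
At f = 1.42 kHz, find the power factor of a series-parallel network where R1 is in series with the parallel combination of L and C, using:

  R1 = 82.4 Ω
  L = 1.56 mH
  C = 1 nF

Step 1 — Angular frequency: ω = 2π·f = 2π·1420 = 8922 rad/s.
Step 2 — Component impedances:
  R1: Z = R = 82.4 Ω
  L: Z = jωL = j·8922·0.00156 = 0 + j13.92 Ω
  C: Z = 1/(jωC) = -j/(ω·C) = 0 - j1.121e+05 Ω
Step 3 — Parallel branch: L || C = 1/(1/L + 1/C) = 0 + j13.92 Ω.
Step 4 — Series with R1: Z_total = R1 + (L || C) = 82.4 + j13.92 Ω = 83.57∠9.6° Ω.
Step 5 — Power factor: PF = cos(φ) = Re(Z)/|Z| = 82.4/83.57 = 0.986.
Step 6 — Type: Im(Z) = 13.92 ⇒ lagging (phase φ = 9.6°).

PF = 0.986 (lagging, φ = 9.6°)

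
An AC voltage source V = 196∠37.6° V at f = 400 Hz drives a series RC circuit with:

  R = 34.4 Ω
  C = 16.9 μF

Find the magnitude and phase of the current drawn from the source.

Step 1 — Angular frequency: ω = 2π·f = 2π·400 = 2513 rad/s.
Step 2 — Component impedances:
  R: Z = R = 34.4 Ω
  C: Z = 1/(jωC) = -j/(ω·C) = 0 - j23.54 Ω
Step 3 — Series combination: Z_total = R + C = 34.4 - j23.54 Ω = 41.69∠-34.4° Ω.
Step 4 — Source phasor: V = 196∠37.6° V = 155.3 + j119.6 V.
Step 5 — Ohm's law: I = V / Z_total = (155.3 + j119.6) / (34.4 - j23.54) = 1.454 + j4.471 A.
Step 6 — Convert to polar: |I| = 4.702 A, ∠I = 72.0°.

I = 4.702∠72.0° A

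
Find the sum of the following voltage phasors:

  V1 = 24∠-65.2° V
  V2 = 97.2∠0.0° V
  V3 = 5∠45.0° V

Step 1 — Convert each phasor to rectangular form:
  V1 = 24·(cos(-65.2°) + j·sin(-65.2°)) = 10.07 - j21.79 V
  V2 = 97.2·(cos(0.0°) + j·sin(0.0°)) = 97.2 V
  V3 = 5·(cos(45.0°) + j·sin(45.0°)) = 3.536 + j3.536 V
Step 2 — Sum components: V_total = 110.8 - j18.25 V.
Step 3 — Convert to polar: |V_total| = 112.3 V, ∠V_total = -9.4°.

V_total = 112.3∠-9.4° V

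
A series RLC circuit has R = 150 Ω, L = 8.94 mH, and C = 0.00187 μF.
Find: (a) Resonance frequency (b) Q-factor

Step 1 — Resonance condition Im(Z)=0 gives ω₀ = 1/√(LC).
Step 2 — ω₀ = 1/√(0.00894·1.87e-09) = 2.446e+05 rad/s.
Step 3 — f₀ = ω₀/(2π) = 3.893e+04 Hz.
Step 4 — Series Q: Q = ω₀L/R = 2.446e+05·0.00894/150 = 14.58.

(a) f₀ = 3.893e+04 Hz  (b) Q = 14.58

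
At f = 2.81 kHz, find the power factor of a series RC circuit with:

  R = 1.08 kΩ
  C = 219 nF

Step 1 — Angular frequency: ω = 2π·f = 2π·2810 = 1.766e+04 rad/s.
Step 2 — Component impedances:
  R: Z = R = 1080 Ω
  C: Z = 1/(jωC) = -j/(ω·C) = 0 - j258.6 Ω
Step 3 — Series combination: Z_total = R + C = 1080 - j258.6 Ω = 1111∠-13.5° Ω.
Step 4 — Power factor: PF = cos(φ) = Re(Z)/|Z| = 1080/1110.5 = 0.9725.
Step 5 — Type: Im(Z) = -258.6 ⇒ leading (phase φ = -13.5°).

PF = 0.9725 (leading, φ = -13.5°)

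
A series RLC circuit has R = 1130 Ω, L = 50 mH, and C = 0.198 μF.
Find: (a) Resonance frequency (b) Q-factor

Step 1 — Resonance condition Im(Z)=0 gives ω₀ = 1/√(LC).
Step 2 — ω₀ = 1/√(0.05·1.98e-07) = 1.005e+04 rad/s.
Step 3 — f₀ = ω₀/(2π) = 1600 Hz.
Step 4 — Series Q: Q = ω₀L/R = 1.005e+04·0.05/1130 = 0.4447.

(a) f₀ = 1600 Hz  (b) Q = 0.4447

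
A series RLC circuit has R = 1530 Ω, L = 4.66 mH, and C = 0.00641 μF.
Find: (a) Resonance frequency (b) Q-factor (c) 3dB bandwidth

Step 1 — Resonance condition Im(Z)=0 gives ω₀ = 1/√(LC).
Step 2 — ω₀ = 1/√(0.00466·6.41e-09) = 1.83e+05 rad/s.
Step 3 — f₀ = ω₀/(2π) = 2.912e+04 Hz.
Step 4 — Series Q: Q = ω₀L/R = 1.83e+05·0.00466/1530 = 0.5573.
Step 5 — 3dB bandwidth: Δω = ω₀/Q = 3.283e+05 rad/s; BW = Δω/(2π) = 5.225e+04 Hz.

(a) f₀ = 2.912e+04 Hz  (b) Q = 0.5573  (c) BW = 5.225e+04 Hz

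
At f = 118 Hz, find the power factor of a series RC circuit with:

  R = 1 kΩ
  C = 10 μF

Step 1 — Angular frequency: ω = 2π·f = 2π·118 = 741.4 rad/s.
Step 2 — Component impedances:
  R: Z = R = 1000 Ω
  C: Z = 1/(jωC) = -j/(ω·C) = 0 - j134.9 Ω
Step 3 — Series combination: Z_total = R + C = 1000 - j134.9 Ω = 1009∠-7.7° Ω.
Step 4 — Power factor: PF = cos(φ) = Re(Z)/|Z| = 1000/1009.1 = 0.991.
Step 5 — Type: Im(Z) = -134.9 ⇒ leading (phase φ = -7.7°).

PF = 0.991 (leading, φ = -7.7°)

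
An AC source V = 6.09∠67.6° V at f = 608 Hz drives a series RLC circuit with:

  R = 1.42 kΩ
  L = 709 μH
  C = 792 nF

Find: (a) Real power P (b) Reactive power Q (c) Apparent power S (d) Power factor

Step 1 — Angular frequency: ω = 2π·f = 2π·608 = 3820 rad/s.
Step 2 — Component impedances:
  R: Z = R = 1420 Ω
  L: Z = jωL = j·3820·0.000709 = 0 + j2.709 Ω
  C: Z = 1/(jωC) = -j/(ω·C) = 0 - j330.5 Ω
Step 3 — Series combination: Z_total = R + L + C = 1420 - j327.8 Ω = 1457∠-13.0° Ω.
Step 4 — Source phasor: V = 6.09∠67.6° V = 2.321 + j5.63 V.
Step 5 — Current: I = V / Z = 0.0006826 + j0.004123 A = 0.004179∠80.6° A.
Step 6 — Complex power: S = V·I* = 0.0248 - j0.005724 VA.
Step 7 — Real power: P = Re(S) = 0.0248 W.
Step 8 — Reactive power: Q = Im(S) = -0.005724 VAR.
Step 9 — Apparent power: |S| = 0.02545 VA.
Step 10 — Power factor: PF = P/|S| = 0.9744 (leading).

(a) P = 0.0248 W  (b) Q = -0.005724 VAR  (c) S = 0.02545 VA  (d) PF = 0.9744 (leading)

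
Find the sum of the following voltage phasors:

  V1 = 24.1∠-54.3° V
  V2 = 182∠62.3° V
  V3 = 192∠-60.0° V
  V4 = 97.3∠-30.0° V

Step 1 — Convert each phasor to rectangular form:
  V1 = 24.1·(cos(-54.3°) + j·sin(-54.3°)) = 14.06 - j19.57 V
  V2 = 182·(cos(62.3°) + j·sin(62.3°)) = 84.6 + j161.1 V
  V3 = 192·(cos(-60.0°) + j·sin(-60.0°)) = 96 - j166.3 V
  V4 = 97.3·(cos(-30.0°) + j·sin(-30.0°)) = 84.26 - j48.65 V
Step 2 — Sum components: V_total = 278.9 - j73.36 V.
Step 3 — Convert to polar: |V_total| = 288.4 V, ∠V_total = -14.7°.

V_total = 288.4∠-14.7° V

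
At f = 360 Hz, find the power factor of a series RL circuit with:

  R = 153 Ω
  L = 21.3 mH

Step 1 — Angular frequency: ω = 2π·f = 2π·360 = 2262 rad/s.
Step 2 — Component impedances:
  R: Z = R = 153 Ω
  L: Z = jωL = j·2262·0.0213 = 0 + j48.18 Ω
Step 3 — Series combination: Z_total = R + L = 153 + j48.18 Ω = 160.4∠17.5° Ω.
Step 4 — Power factor: PF = cos(φ) = Re(Z)/|Z| = 153/160.41 = 0.9538.
Step 5 — Type: Im(Z) = 48.18 ⇒ lagging (phase φ = 17.5°).

PF = 0.9538 (lagging, φ = 17.5°)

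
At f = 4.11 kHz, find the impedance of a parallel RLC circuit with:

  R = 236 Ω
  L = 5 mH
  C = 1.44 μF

Step 1 — Angular frequency: ω = 2π·f = 2π·4110 = 2.582e+04 rad/s.
Step 2 — Component impedances:
  R: Z = R = 236 Ω
  L: Z = jωL = j·2.582e+04·0.005 = 0 + j129.1 Ω
  C: Z = 1/(jωC) = -j/(ω·C) = 0 - j26.89 Ω
Step 3 — Parallel combination: 1/Z_total = 1/R + 1/L + 1/C; Z_total = 4.789 - j33.28 Ω = 33.62∠-81.8° Ω.

Z = 4.789 - j33.28 Ω = 33.62∠-81.8° Ω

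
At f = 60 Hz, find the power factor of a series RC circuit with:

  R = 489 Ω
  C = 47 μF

Step 1 — Angular frequency: ω = 2π·f = 2π·60 = 377 rad/s.
Step 2 — Component impedances:
  R: Z = R = 489 Ω
  C: Z = 1/(jωC) = -j/(ω·C) = 0 - j56.44 Ω
Step 3 — Series combination: Z_total = R + C = 489 - j56.44 Ω = 492.2∠-6.6° Ω.
Step 4 — Power factor: PF = cos(φ) = Re(Z)/|Z| = 489/492.25 = 0.9934.
Step 5 — Type: Im(Z) = -56.44 ⇒ leading (phase φ = -6.6°).

PF = 0.9934 (leading, φ = -6.6°)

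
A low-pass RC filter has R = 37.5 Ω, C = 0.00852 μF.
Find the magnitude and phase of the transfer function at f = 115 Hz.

Step 1 — Angular frequency: ω = 2π·115 = 722.6 rad/s.
Step 2 — Transfer function: H(jω) = 1/(1 + jωRC).
Step 3 — Denominator: 1 + jωRC = 1 + j·722.6·37.5·8.52e-09 = 1 + j0.0002309.
Step 4 — H = 1 - j0.0002309.
Step 5 — Magnitude: |H| = 1 (-0.0 dB); phase: φ = -0.0°.

|H| = 1 (-0.0 dB), φ = -0.0°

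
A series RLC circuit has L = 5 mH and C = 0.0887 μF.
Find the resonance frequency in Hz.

Step 1 — Resonance condition Im(Z)=0 gives ω₀ = 1/√(LC).
Step 2 — ω₀ = 1/√(0.005·8.87e-08) = 4.748e+04 rad/s.
Step 3 — f₀ = ω₀/(2π) = 7557 Hz.

f₀ = 7557 Hz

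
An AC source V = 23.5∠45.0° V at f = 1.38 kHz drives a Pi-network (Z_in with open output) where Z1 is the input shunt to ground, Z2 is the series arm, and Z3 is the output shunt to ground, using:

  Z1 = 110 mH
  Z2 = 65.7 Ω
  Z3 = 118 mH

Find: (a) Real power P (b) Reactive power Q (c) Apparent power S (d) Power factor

Step 1 — Angular frequency: ω = 2π·f = 2π·1380 = 8671 rad/s.
Step 2 — Component impedances:
  Z1: Z = jωL = j·8671·0.11 = 0 + j953.8 Ω
  Z2: Z = R = 65.7 Ω
  Z3: Z = jωL = j·8671·0.118 = 0 + j1023 Ω
Step 3 — With open output, the series arm Z2 and the output shunt Z3 appear in series to ground: Z2 + Z3 = 65.7 + j1023 Ω.
Step 4 — Parallel with input shunt Z1: Z_in = Z1 || (Z2 + Z3) = 15.28 + j494.1 Ω = 494.4∠88.2° Ω.
Step 5 — Source phasor: V = 23.5∠45.0° V = 16.62 + j16.62 V.
Step 6 — Current: I = V / Z = 0.03464 - j0.03256 A = 0.04754∠-43.2° A.
Step 7 — Complex power: S = V·I* = 0.03452 + j1.117 VA.
Step 8 — Real power: P = Re(S) = 0.03452 W.
Step 9 — Reactive power: Q = Im(S) = 1.117 VAR.
Step 10 — Apparent power: |S| = 1.117 VA.
Step 11 — Power factor: PF = P/|S| = 0.0309 (lagging).

(a) P = 0.03452 W  (b) Q = 1.117 VAR  (c) S = 1.117 VA  (d) PF = 0.0309 (lagging)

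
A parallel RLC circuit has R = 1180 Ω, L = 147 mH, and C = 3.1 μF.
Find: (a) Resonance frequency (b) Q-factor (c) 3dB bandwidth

Step 1 — Resonance: ω₀ = 1/√(LC) = 1/√(0.147·3.1e-06) = 1481 rad/s.
Step 2 — f₀ = ω₀/(2π) = 235.8 Hz.
Step 3 — Parallel Q: Q = R/(ω₀L) = 1180/(1481·0.147) = 5.419.
Step 4 — Bandwidth: Δω = ω₀/Q = 273.4 rad/s; BW = Δω/(2π) = 43.51 Hz.

(a) f₀ = 235.8 Hz  (b) Q = 5.419  (c) BW = 43.51 Hz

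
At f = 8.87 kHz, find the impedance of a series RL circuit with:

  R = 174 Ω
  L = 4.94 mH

Step 1 — Angular frequency: ω = 2π·f = 2π·8870 = 5.573e+04 rad/s.
Step 2 — Component impedances:
  R: Z = R = 174 Ω
  L: Z = jωL = j·5.573e+04·0.00494 = 0 + j275.3 Ω
Step 3 — Series combination: Z_total = R + L = 174 + j275.3 Ω = 325.7∠57.7° Ω.

Z = 174 + j275.3 Ω = 325.7∠57.7° Ω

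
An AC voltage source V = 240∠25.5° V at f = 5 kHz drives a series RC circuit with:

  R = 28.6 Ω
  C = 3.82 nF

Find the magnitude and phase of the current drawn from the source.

Step 1 — Angular frequency: ω = 2π·f = 2π·5000 = 3.142e+04 rad/s.
Step 2 — Component impedances:
  R: Z = R = 28.6 Ω
  C: Z = 1/(jωC) = -j/(ω·C) = 0 - j8333 Ω
Step 3 — Series combination: Z_total = R + C = 28.6 - j8333 Ω = 8333∠-89.8° Ω.
Step 4 — Source phasor: V = 240∠25.5° V = 216.6 + j103.3 V.
Step 5 — Ohm's law: I = V / Z_total = (216.6 + j103.3) / (28.6 - j8333) = -0.01231 + j0.02604 A.
Step 6 — Convert to polar: |I| = 0.0288 A, ∠I = 115.3°.

I = 0.0288∠115.3° A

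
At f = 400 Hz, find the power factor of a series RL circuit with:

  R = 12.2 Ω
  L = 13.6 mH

Step 1 — Angular frequency: ω = 2π·f = 2π·400 = 2513 rad/s.
Step 2 — Component impedances:
  R: Z = R = 12.2 Ω
  L: Z = jωL = j·2513·0.0136 = 0 + j34.18 Ω
Step 3 — Series combination: Z_total = R + L = 12.2 + j34.18 Ω = 36.29∠70.4° Ω.
Step 4 — Power factor: PF = cos(φ) = Re(Z)/|Z| = 12.2/36.29 = 0.3362.
Step 5 — Type: Im(Z) = 34.18 ⇒ lagging (phase φ = 70.4°).

PF = 0.3362 (lagging, φ = 70.4°)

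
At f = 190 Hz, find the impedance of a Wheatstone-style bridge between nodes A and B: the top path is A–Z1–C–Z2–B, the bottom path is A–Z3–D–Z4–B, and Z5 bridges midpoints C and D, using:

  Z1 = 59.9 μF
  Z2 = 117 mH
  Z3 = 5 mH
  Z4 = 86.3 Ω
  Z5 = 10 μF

Step 1 — Angular frequency: ω = 2π·f = 2π·190 = 1194 rad/s.
Step 2 — Component impedances:
  Z1: Z = 1/(jωC) = -j/(ω·C) = 0 - j13.98 Ω
  Z2: Z = jωL = j·1194·0.117 = 0 + j139.7 Ω
  Z3: Z = jωL = j·1194·0.005 = 0 + j5.969 Ω
  Z4: Z = R = 86.3 Ω
  Z5: Z = 1/(jωC) = -j/(ω·C) = 0 - j83.77 Ω
Step 3 — Bridge requires nodal analysis (the Z5 bridge couples midpoints C and D, so the two paths cannot be reduced to a simple series/parallel combination). Setting node B to ground and injecting 1 A at node A, the 3-node admittance system at A, C, D solves to V_A = Z_AB = 55.67 + j42.43 Ω = 70∠37.3° Ω.

Z = 55.67 + j42.43 Ω = 70∠37.3° Ω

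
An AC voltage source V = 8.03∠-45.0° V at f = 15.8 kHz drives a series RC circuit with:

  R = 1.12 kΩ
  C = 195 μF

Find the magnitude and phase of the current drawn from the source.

Step 1 — Angular frequency: ω = 2π·f = 2π·1.58e+04 = 9.927e+04 rad/s.
Step 2 — Component impedances:
  R: Z = R = 1120 Ω
  C: Z = 1/(jωC) = -j/(ω·C) = 0 - j0.05166 Ω
Step 3 — Series combination: Z_total = R + C = 1120 - j0.05166 Ω = 1120∠-0.0° Ω.
Step 4 — Source phasor: V = 8.03∠-45.0° V = 5.678 - j5.678 V.
Step 5 — Ohm's law: I = V / Z_total = (5.678 - j5.678) / (1120 - j0.05166) = 0.00507 - j0.005069 A.
Step 6 — Convert to polar: |I| = 0.00717 A, ∠I = -45.0°.

I = 0.00717∠-45.0° A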